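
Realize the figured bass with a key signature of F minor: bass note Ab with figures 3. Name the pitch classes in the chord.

The written figures 3 are shorthand for 5/3: the 5 is implied.
A third above Ab in this key is C.
A fifth above Ab in this key is Eb.
Together with the bass Ab, this spells Ab major in root position.

Ab, C, Eb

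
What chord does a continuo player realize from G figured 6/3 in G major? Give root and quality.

The figures 6/3 indicate a triad in first inversion.
In first inversion the root lies a sixth above the bass: a sixth above G in G major is E.
The chord tones are G, B, E, giving E minor.

E minor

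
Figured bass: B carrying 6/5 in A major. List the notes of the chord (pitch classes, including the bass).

The written figures 6/5 are shorthand for 6/5/3: the 3 is implied.
A third above B in this key is D.
A fifth above B in this key is F#.
A sixth above B in this key is G#.
Together with the bass B, this spells G# half-diminished seventh in first inversion.

B, D, F#, G#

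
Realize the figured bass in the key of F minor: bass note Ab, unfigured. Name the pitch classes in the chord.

An unfigured bass implies 5/3.
A third above Ab in this key is C.
A fifth above Ab in this key is Eb.
Together with the bass Ab, this spells Ab major in root position.

Ab, C, Eb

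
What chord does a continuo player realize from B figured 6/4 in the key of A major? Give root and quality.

E major

The figures 6/4 indicate a triad in second inversion.
In second inversion the root lies a fourth above the bass: a fourth above B in A major is E.
The chord tones are B, E, G#, giving E major.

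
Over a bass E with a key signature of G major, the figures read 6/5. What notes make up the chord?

E, G, B, C

The written figures 6/5 are shorthand for 6/5/3: the 3 is implied.
A third above E in this key is G.
A fifth above E in this key is B.
A sixth above E in this key is C.
Together with the bass E, this spells C major seventh in first inversion.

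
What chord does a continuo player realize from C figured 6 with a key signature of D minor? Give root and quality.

A minor

The figures 6 indicate a triad in first inversion.
In first inversion the root lies a sixth above the bass: a sixth above C in D minor is A.
The chord tones are C, E, A, giving A minor.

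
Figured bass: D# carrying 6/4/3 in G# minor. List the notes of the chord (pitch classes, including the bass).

A third above D# in this key is F#.
A fourth above D# in this key is G#.
A sixth above D# in this key is B.
Together with the bass D#, this spells G# minor seventh in second inversion.

D#, F#, G#, B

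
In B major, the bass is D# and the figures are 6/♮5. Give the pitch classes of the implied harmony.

The written figures 6/♮5 are shorthand for 6/5/3: the 3 is implied.
A third above D# in this key is F#.
A fifth above D# in this key is A#, made natural (A) by the ♮ figure.
A sixth above D# in this key is B.
Together with the bass D#, this spells B dominant seventh in first inversion.

D#, F#, A, B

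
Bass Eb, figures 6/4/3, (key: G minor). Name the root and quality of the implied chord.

A half-diminished seventh

The figures 6/4/3 indicate a seventh chord in second inversion.
In second inversion the root lies a fourth above the bass: a fourth above Eb in G minor is A.
The chord tones are Eb, G, A, C, giving A half-diminished seventh.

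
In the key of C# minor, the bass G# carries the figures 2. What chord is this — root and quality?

The figures 2 indicate a seventh chord in third inversion.
In third inversion the root lies a second above the bass: a second above G# in C# minor is A.
The chord tones are G#, A, C#, E, giving A major seventh.

A major seventh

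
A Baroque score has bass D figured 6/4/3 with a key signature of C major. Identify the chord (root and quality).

G dominant seventh

The figures 6/4/3 indicate a seventh chord in second inversion.
In second inversion the root lies a fourth above the bass: a fourth above D in C major is G.
The chord tones are D, F, G, B, giving G dominant seventh.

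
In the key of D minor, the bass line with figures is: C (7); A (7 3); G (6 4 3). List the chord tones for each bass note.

C, E, G, Bb | A, C, E, G | G, Bb, C, E

C (7/5/3): C, E, G, Bb.
A (7/5/3): A, C, E, G.
G (6/4/3): G, Bb, C, E.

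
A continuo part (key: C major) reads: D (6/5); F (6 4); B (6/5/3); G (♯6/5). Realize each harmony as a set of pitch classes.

D, F, A, B | F, B, D | B, D, F, G | G, B, D, E#

D (6/5/3): D, F, A, B.
F (6/4): F, B, D.
B (6/5/3): B, D, F, G.
G (#6/5/3): G, B, D, E#.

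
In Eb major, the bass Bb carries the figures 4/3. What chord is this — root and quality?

Eb major seventh

The figures 4/3 indicate a seventh chord in second inversion.
In second inversion the root lies a fourth above the bass: a fourth above Bb in Eb major is Eb.
The chord tones are Bb, D, Eb, G, giving Eb major seventh.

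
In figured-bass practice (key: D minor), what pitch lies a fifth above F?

C

Counting 4 letter steps above F lands on C; in D minor, that letter is C.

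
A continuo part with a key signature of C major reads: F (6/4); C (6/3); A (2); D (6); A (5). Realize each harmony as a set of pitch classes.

F, B, D | C, E, A | A, B, D, F | D, F, B | A, C, E

F (6/4): F, B, D.
C (6/3): C, E, A.
A (6/4/2): A, B, D, F.
D (6/3): D, F, B.
A (5/3): A, C, E.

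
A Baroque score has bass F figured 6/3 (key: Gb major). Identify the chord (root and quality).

Db major

The figures 6/3 indicate a triad in first inversion.
In first inversion the root lies a sixth above the bass: a sixth above F in Gb major is Db.
The chord tones are F, Ab, Db, giving Db major.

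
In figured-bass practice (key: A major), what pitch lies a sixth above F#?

D

Counting 5 letter steps above F# lands on D; in A major, that letter is D.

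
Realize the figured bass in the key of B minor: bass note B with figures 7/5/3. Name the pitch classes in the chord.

B, D, F#, A

A third above B in this key is D.
A fifth above B in this key is F#.
A seventh above B in this key is A.
Together with the bass B, this spells B minor seventh in root position.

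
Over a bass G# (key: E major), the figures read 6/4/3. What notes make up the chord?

G#, B, C#, E

A third above G# in this key is B.
A fourth above G# in this key is C#.
A sixth above G# in this key is E.
Together with the bass G#, this spells C# minor seventh in second inversion.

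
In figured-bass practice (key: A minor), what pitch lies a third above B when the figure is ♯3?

D#

Counting 2 letter steps above B lands on D; in A minor, that letter is D.
The #3 figure raises it a semitone, giving D#.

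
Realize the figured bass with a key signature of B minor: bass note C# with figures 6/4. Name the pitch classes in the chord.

C#, F#, A

A fourth above C# in this key is F#.
A sixth above C# in this key is A.
Together with the bass C#, this spells F# minor in second inversion.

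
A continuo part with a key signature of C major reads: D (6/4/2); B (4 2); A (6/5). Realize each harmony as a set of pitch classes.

D, E, G, B | B, C, E, G | A, C, E, F

D (6/4/2): D, E, G, B.
B (6/4/2): B, C, E, G.
A (6/5/3): A, C, E, F.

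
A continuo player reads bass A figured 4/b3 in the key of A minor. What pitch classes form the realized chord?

The written figures 4/b3 are shorthand for 6/4/3: the 6 is implied.
A third above A in this key is C, lowered to Cb by the flat.
A fourth above A in this key is D.
A sixth above A in this key is F.

A, Cb, D, F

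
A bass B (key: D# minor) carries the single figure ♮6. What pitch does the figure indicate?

G

Counting 5 letter steps above B lands on G; in D# minor, that letter is G#.
The ♮6 figure makes it natural, giving G.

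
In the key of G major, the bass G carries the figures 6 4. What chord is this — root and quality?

The figures 6 4 indicate a triad in second inversion.
In second inversion the root lies a fourth above the bass: a fourth above G in G major is C.
The chord tones are G, C, E, giving C major.

C major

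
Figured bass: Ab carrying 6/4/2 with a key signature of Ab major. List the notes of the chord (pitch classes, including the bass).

A second above Ab in this key is Bb.
A fourth above Ab in this key is Db.
A sixth above Ab in this key is F.
Together with the bass Ab, this spells Bb minor seventh in third inversion.

Ab, Bb, Db, F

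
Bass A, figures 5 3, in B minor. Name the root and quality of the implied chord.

A major

The figures 5 3 indicate a triad in root position.
In root position the bass is the root, so the root is A.
The chord tones are A, C#, E, giving A major.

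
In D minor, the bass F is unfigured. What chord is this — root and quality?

F major

An unfigured bass indicates a triad in root position.
In root position the bass is the root, so the root is F.
The chord tones are F, A, C, giving F major.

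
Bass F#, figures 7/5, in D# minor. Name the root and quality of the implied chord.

The figures 7/5 indicate a seventh chord in root position.
In root position the bass is the root, so the root is F#.
The chord tones are F#, A#, C#, E#, giving F# major seventh.

F# major seventh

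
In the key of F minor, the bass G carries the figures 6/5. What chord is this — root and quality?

Eb dominant seventh

The figures 6/5 indicate a seventh chord in first inversion.
In first inversion the root lies a sixth above the bass: a sixth above G in F minor is Eb.
The chord tones are G, Bb, Db, Eb, giving Eb dominant seventh.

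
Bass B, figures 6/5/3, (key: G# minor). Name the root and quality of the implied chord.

G# minor seventh

The figures 6/5/3 indicate a seventh chord in first inversion.
In first inversion the root lies a sixth above the bass: a sixth above B in G# minor is G#.
The chord tones are B, D#, F#, G#, giving G# minor seventh.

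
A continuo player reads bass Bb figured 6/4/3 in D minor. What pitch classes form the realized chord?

A third above Bb in this key is D.
A fourth above Bb in this key is E.
A sixth above Bb in this key is G.
Together with the bass Bb, this spells E half-diminished seventh in second inversion.

Bb, D, E, G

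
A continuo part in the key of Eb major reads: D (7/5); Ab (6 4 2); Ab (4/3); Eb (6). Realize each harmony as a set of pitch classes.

D (7/5/3): D, F, Ab, C.
Ab (6/4/2): Ab, Bb, D, F.
Ab (6/4/3): Ab, C, D, F.
Eb (6/3): Eb, G, C.

D, F, Ab, C | Ab, Bb, D, F | Ab, C, D, F | Eb, G, C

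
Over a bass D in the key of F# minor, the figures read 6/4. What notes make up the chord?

A fourth above D in this key is G#.
A sixth above D in this key is B.
Together with the bass D, this spells G# diminished in second inversion.

D, G#, B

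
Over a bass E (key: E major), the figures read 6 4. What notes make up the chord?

A fourth above E in this key is A.
A sixth above E in this key is C#.
Together with the bass E, this spells A major in second inversion.

E, A, C#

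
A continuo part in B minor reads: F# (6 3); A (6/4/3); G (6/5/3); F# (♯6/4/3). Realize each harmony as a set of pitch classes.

F# (6/3): F#, A, D.
A (6/4/3): A, C#, D, F#.
G (6/5/3): G, B, D, E.
F# (#6/4/3): F#, A, B, D#.

F#, A, D | A, C#, D, F# | G, B, D, E | F#, A, B, D#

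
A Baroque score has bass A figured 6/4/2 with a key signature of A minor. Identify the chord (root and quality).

B half-diminished seventh

The figures 6/4/2 indicate a seventh chord in third inversion.
In third inversion the root lies a second above the bass: a second above A in A minor is B.
The chord tones are A, B, D, F, giving B half-diminished seventh.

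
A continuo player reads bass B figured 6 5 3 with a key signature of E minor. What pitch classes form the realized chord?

B, D, F#, G

A third above B in this key is D.
A fifth above B in this key is F#.
A sixth above B in this key is G.
Together with the bass B, this spells G major seventh in first inversion.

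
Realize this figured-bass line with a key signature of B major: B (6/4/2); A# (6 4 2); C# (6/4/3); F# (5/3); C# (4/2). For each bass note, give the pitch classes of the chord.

B, C#, E, G# | A#, B, D#, F# | C#, E, F#, A# | F#, A#, C# | C#, D#, F#, A#

B (6/4/2): B, C#, E, G#.
A# (6/4/2): A#, B, D#, F#.
C# (6/4/3): C#, E, F#, A#.
F# (5/3): F#, A#, C#.
C# (6/4/2): C#, D#, F#, A#.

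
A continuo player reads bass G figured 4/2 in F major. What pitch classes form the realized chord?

G, A, C, E

The written figures 4/2 are shorthand for 6/4/2: the 6 is implied.
A second above G in this key is A.
A fourth above G in this key is C.
A sixth above G in this key is E.
Together with the bass G, this spells A minor seventh in third inversion.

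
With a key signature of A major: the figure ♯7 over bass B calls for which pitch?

A#

Counting 6 letter steps above B lands on A; in A major, that letter is A.
The #7 figure raises it a semitone, giving A#.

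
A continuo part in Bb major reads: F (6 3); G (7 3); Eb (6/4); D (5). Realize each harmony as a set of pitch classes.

F, A, D | G, Bb, D, F | Eb, A, C | D, F, A

F (6/3): F, A, D.
G (7/5/3): G, Bb, D, F.
Eb (6/4): Eb, A, C.
D (5/3): D, F, A.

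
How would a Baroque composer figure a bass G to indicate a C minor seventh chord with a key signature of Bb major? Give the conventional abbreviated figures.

G is the fifth of C minor seventh, so the chord is in second inversion.
A seventh chord in second inversion is figured 6/4/3, conventionally abbreviated 4/3.

4/3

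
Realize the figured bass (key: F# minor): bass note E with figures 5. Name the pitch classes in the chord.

E, G#, B

The written figures 5 are shorthand for 5/3: the 3 is implied.
A third above E in this key is G#.
A fifth above E in this key is B.
Together with the bass E, this spells E major in root position.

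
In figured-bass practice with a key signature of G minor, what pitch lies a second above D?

Eb

Counting 1 letter step above D lands on E; in G minor, that letter is Eb.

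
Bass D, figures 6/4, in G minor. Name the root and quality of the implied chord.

The figures 6/4 indicate a triad in second inversion.
In second inversion the root lies a fourth above the bass: a fourth above D in G minor is G.
The chord tones are D, G, Bb, giving G minor.

G minor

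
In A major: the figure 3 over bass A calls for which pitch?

Counting 2 letter steps above A lands on C; in A major, that letter is C#.

C#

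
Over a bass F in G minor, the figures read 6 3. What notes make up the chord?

A third above F in this key is A.
A sixth above F in this key is D.
Together with the bass F, this spells D minor in first inversion.

F, A, D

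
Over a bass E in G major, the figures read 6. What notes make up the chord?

E, G, C

The written figures 6 are shorthand for 6/3: the 3 is implied.
A third above E in this key is G.
A sixth above E in this key is C.
Together with the bass E, this spells C major in first inversion.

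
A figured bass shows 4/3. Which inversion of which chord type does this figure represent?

4/3 is shorthand for 6/4/3.
Intervals of 6/4/3 above the bass form a seventh chord; the bass is the fifth, so this is second inversion.

seventh chord, second inversion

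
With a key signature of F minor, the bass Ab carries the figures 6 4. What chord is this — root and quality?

The figures 6 4 indicate a triad in second inversion.
In second inversion the root lies a fourth above the bass: a fourth above Ab in F minor is Db.
The chord tones are Ab, Db, F, giving Db major.

Db major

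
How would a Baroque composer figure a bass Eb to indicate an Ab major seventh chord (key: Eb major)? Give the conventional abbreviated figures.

4/3

Eb is the fifth of Ab major seventh, so the chord is in second inversion.
A seventh chord in second inversion is figured 6/4/3, conventionally abbreviated 4/3.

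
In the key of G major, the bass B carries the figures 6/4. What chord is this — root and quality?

The figures 6/4 indicate a triad in second inversion.
In second inversion the root lies a fourth above the bass: a fourth above B in G major is E.
The chord tones are B, E, G, giving E minor.

E minor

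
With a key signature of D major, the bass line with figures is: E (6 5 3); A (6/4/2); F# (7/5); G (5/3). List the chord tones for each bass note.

E (6/5/3): E, G, B, C#.
A (6/4/2): A, B, D, F#.
F# (7/5/3): F#, A, C#, E.
G (5/3): G, B, D.

E, G, B, C# | A, B, D, F# | F#, A, C#, E | G, B, D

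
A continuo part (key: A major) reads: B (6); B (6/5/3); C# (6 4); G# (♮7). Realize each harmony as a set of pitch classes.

B (6/3): B, D, G#.
B (6/5/3): B, D, F#, G#.
C# (6/4): C#, F#, A.
G# (♮7/5/3): G#, B, D, F.

B, D, G# | B, D, F#, G# | C#, F#, A | G#, B, D, F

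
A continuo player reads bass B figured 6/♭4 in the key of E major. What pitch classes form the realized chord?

A fourth above B in this key is E, lowered to Eb by the flat.
A sixth above B in this key is G#.

B, Eb, G#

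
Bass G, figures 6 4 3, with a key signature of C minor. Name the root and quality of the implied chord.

C minor seventh

The figures 6 4 3 indicate a seventh chord in second inversion.
In second inversion the root lies a fourth above the bass: a fourth above G in C minor is C.
The chord tones are G, Bb, C, Eb, giving C minor seventh.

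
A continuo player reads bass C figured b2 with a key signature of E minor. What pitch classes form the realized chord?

C, Db, F#, A

The written figures b2 are shorthand for 6/4/2: the 6/4 are implied.
A second above C in this key is D, lowered to Db by the flat.
A fourth above C in this key is F#.
A sixth above C in this key is A.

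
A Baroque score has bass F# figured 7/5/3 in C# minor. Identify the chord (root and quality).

F# minor seventh

The figures 7/5/3 indicate a seventh chord in root position.
In root position the bass is the root, so the root is F#.
The chord tones are F#, A, C#, E, giving F# minor seventh.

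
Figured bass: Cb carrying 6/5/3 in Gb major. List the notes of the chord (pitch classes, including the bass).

Cb, Eb, Gb, Ab

A third above Cb in this key is Eb.
A fifth above Cb in this key is Gb.
A sixth above Cb in this key is Ab.
Together with the bass Cb, this spells Ab minor seventh in first inversion.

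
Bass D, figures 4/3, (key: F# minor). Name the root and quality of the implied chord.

G# half-diminished seventh

The figures 4/3 indicate a seventh chord in second inversion.
In second inversion the root lies a fourth above the bass: a fourth above D in F# minor is G#.
The chord tones are D, F#, G#, B, giving G# half-diminished seventh.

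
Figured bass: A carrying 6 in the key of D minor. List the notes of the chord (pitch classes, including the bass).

The written figures 6 are shorthand for 6/3: the 3 is implied.
A third above A in this key is C.
A sixth above A in this key is F.
Together with the bass A, this spells F major in first inversion.

A, C, F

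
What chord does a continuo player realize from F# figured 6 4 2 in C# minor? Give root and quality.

The figures 6 4 2 indicate a seventh chord in third inversion.
In third inversion the root lies a second above the bass: a second above F# in C# minor is G#.
The chord tones are F#, G#, B, D#, giving G# minor seventh.

G# minor seventh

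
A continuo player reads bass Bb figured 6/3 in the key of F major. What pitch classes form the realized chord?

A third above Bb in this key is D.
A sixth above Bb in this key is G.
Together with the bass Bb, this spells G minor in first inversion.

Bb, D, G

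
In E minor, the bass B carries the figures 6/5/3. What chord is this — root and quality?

G major seventh

The figures 6/5/3 indicate a seventh chord in first inversion.
In first inversion the root lies a sixth above the bass: a sixth above B in E minor is G.
The chord tones are B, D, F#, G, giving G major seventh.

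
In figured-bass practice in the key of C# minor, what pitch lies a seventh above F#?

Counting 6 letter steps above F# lands on E; in C# minor, that letter is E.

E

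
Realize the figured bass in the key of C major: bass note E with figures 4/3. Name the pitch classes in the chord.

The written figures 4/3 are shorthand for 6/4/3: the 6 is implied.
A third above E in this key is G.
A fourth above E in this key is A.
A sixth above E in this key is C.
Together with the bass E, this spells A minor seventh in second inversion.

E, G, A, C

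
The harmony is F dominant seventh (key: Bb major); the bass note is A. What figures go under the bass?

6/5

A is the third of F dominant seventh, so the chord is in first inversion.
A seventh chord in first inversion is figured 6/5/3, conventionally abbreviated 6/5.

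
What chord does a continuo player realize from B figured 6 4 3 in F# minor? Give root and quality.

E dominant seventh

The figures 6 4 3 indicate a seventh chord in second inversion.
In second inversion the root lies a fourth above the bass: a fourth above B in F# minor is E.
The chord tones are B, D, E, G#, giving E dominant seventh.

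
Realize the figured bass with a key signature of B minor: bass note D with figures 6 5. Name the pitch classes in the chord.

D, F#, A, B

The written figures 6 5 are shorthand for 6/5/3: the 3 is implied.
A third above D in this key is F#.
A fifth above D in this key is A.
A sixth above D in this key is B.
Together with the bass D, this spells B minor seventh in first inversion.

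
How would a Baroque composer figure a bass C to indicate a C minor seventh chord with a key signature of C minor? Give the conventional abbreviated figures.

7

C is the root of C minor seventh, so the chord is in root position.
A seventh chord in root position is figured 7/5/3, conventionally abbreviated 7.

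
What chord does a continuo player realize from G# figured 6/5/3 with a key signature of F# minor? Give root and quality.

E dominant seventh

The figures 6/5/3 indicate a seventh chord in first inversion.
In first inversion the root lies a sixth above the bass: a sixth above G# in F# minor is E.
The chord tones are G#, B, D, E, giving E dominant seventh.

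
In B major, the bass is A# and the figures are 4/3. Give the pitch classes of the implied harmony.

The written figures 4/3 are shorthand for 6/4/3: the 6 is implied.
A third above A# in this key is C#.
A fourth above A# in this key is D#.
A sixth above A# in this key is F#.
Together with the bass A#, this spells D# minor seventh in second inversion.

A#, C#, D#, F#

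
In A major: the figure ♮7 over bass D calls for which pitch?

C

Counting 6 letter steps above D lands on C; in A major, that letter is C#.
The ♮7 figure makes it natural, giving C.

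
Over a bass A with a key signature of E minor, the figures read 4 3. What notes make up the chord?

A, C, D, F#

The written figures 4 3 are shorthand for 6/4/3: the 6 is implied.
A third above A in this key is C.
A fourth above A in this key is D.
A sixth above A in this key is F#.
Together with the bass A, this spells D dominant seventh in second inversion.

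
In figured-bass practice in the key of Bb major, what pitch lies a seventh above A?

G

Counting 6 letter steps above A lands on G; in Bb major, that letter is G.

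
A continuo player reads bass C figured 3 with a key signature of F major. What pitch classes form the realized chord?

The written figures 3 are shorthand for 5/3: the 5 is implied.
A third above C in this key is E.
A fifth above C in this key is G.
Together with the bass C, this spells C major in root position.

C, E, G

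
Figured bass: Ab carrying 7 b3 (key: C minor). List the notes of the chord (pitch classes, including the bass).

The written figures 7 b3 are shorthand for 7/5/3: the 5 is implied.
A third above Ab in this key is C, lowered to Cb by the flat.
A fifth above Ab in this key is Eb.
A seventh above Ab in this key is G.
Together with the bass Ab, this spells Ab minor-major seventh in root position.

Ab, Cb, Eb, G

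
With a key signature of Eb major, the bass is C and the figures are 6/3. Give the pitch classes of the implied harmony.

C, Eb, Ab

A third above C in this key is Eb.
A sixth above C in this key is Ab.
Together with the bass C, this spells Ab major in first inversion.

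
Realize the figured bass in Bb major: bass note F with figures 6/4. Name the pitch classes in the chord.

F, Bb, D

A fourth above F in this key is Bb.
A sixth above F in this key is D.
Together with the bass F, this spells Bb major in second inversion.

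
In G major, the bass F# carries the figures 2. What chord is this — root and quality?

The figures 2 indicate a seventh chord in third inversion.
In third inversion the root lies a second above the bass: a second above F# in G major is G.
The chord tones are F#, G, B, D, giving G major seventh.

G major seventh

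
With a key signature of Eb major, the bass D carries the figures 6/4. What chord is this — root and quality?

G minor

The figures 6/4 indicate a triad in second inversion.
In second inversion the root lies a fourth above the bass: a fourth above D in Eb major is G.
The chord tones are D, G, Bb, giving G minor.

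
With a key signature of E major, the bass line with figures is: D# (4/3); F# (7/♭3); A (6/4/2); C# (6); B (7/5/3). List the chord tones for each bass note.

D# (6/4/3): D#, F#, G#, B.
F# (7/5/b3): F#, Ab, C#, E.
A (6/4/2): A, B, D#, F#.
C# (6/3): C#, E, A.
B (7/5/3): B, D#, F#, A.

D#, F#, G#, B | F#, Ab, C#, E | A, B, D#, F# | C#, E, A | B, D#, F#, A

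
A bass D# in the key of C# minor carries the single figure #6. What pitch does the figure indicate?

B#

Counting 5 letter steps above D# lands on B; in C# minor, that letter is B.
The #6 figure raises it a semitone, giving B#.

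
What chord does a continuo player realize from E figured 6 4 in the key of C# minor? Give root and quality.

A major

The figures 6 4 indicate a triad in second inversion.
In second inversion the root lies a fourth above the bass: a fourth above E in C# minor is A.
The chord tones are E, A, C#, giving A major.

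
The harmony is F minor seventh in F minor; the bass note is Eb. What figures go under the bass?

4/2

Eb is the seventh of F minor seventh, so the chord is in third inversion.
A seventh chord in third inversion is figured 6/4/2, conventionally abbreviated 4/2.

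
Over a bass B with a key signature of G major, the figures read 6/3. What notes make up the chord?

B, D, G

A third above B in this key is D.
A sixth above B in this key is G.
Together with the bass B, this spells G major in first inversion.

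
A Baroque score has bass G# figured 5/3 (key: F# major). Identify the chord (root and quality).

G# minor

The figures 5/3 indicate a triad in root position.
In root position the bass is the root, so the root is G#.
The chord tones are G#, B, D#, giving G# minor.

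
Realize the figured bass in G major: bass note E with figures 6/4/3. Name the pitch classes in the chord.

E, G, A, C

A third above E in this key is G.
A fourth above E in this key is A.
A sixth above E in this key is C.
Together with the bass E, this spells A minor seventh in second inversion.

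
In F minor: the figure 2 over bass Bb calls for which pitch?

Counting 1 letter step above Bb lands on C; in F minor, that letter is C.

C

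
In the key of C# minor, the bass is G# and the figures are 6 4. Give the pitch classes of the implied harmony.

A fourth above G# in this key is C#.
A sixth above G# in this key is E.
Together with the bass G#, this spells C# minor in second inversion.

G#, C#, E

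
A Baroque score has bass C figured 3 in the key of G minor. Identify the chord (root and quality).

C minor

The figures 3 indicate a triad in root position.
In root position the bass is the root, so the root is C.
The chord tones are C, Eb, G, giving C minor.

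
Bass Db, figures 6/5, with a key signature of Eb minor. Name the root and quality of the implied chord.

Bb minor seventh

The figures 6/5 indicate a seventh chord in first inversion.
In first inversion the root lies a sixth above the bass: a sixth above Db in Eb minor is Bb.
The chord tones are Db, F, Ab, Bb, giving Bb minor seventh.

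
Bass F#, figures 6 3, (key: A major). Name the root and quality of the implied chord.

D major

The figures 6 3 indicate a triad in first inversion.
In first inversion the root lies a sixth above the bass: a sixth above F# in A major is D.
The chord tones are F#, A, D, giving D major.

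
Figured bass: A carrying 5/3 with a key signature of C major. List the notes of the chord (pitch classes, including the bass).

A third above A in this key is C.
A fifth above A in this key is E.
Together with the bass A, this spells A minor in root position.

A, C, E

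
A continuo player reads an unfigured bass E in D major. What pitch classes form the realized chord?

An unfigured bass implies 5/3.
A third above E in this key is G.
A fifth above E in this key is B.
Together with the bass E, this spells E minor in root position.

E, G, B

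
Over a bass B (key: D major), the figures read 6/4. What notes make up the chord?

A fourth above B in this key is E.
A sixth above B in this key is G.
Together with the bass B, this spells E minor in second inversion.

B, E, G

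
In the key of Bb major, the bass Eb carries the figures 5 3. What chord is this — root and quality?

Eb major

The figures 5 3 indicate a triad in root position.
In root position the bass is the root, so the root is Eb.
The chord tones are Eb, G, Bb, giving Eb major.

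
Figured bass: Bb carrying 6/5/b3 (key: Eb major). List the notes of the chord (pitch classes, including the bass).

Bb, Db, F, G

A third above Bb in this key is D, lowered to Db by the flat.
A fifth above Bb in this key is F.
A sixth above Bb in this key is G.
Together with the bass Bb, this spells G half-diminished seventh in first inversion.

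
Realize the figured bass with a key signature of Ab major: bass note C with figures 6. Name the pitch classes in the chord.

C, Eb, Ab

The written figures 6 are shorthand for 6/3: the 3 is implied.
A third above C in this key is Eb.
A sixth above C in this key is Ab.
Together with the bass C, this spells Ab major in first inversion.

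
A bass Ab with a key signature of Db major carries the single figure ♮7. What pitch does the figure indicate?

Counting 6 letter steps above Ab lands on G; in Db major, that letter is Gb.
The ♮7 figure makes it natural, giving G.

G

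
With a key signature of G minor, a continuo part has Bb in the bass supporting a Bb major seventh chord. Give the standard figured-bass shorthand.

Bb is the root of Bb major seventh, so the chord is in root position.
A seventh chord in root position is figured 7/5/3, conventionally abbreviated 7.

7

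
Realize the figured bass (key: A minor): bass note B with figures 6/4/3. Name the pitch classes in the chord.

B, D, E, G

A third above B in this key is D.
A fourth above B in this key is E.
A sixth above B in this key is G.
Together with the bass B, this spells E minor seventh in second inversion.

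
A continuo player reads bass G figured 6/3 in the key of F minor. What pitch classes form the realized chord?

G, Bb, Eb

A third above G in this key is Bb.
A sixth above G in this key is Eb.
Together with the bass G, this spells Eb major in first inversion.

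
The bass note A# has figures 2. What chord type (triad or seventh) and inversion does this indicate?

2 is shorthand for 6/4/2.
Intervals of 6/4/2 above the bass form a seventh chord; the bass is the seventh, so this is third inversion.

seventh chord, third inversion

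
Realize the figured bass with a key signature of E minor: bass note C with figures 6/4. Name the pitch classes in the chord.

A fourth above C in this key is F#.
A sixth above C in this key is A.
Together with the bass C, this spells F# diminished in second inversion.

C, F#, A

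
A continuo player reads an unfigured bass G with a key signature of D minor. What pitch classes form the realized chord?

An unfigured bass implies 5/3.
A third above G in this key is Bb.
A fifth above G in this key is D.
Together with the bass G, this spells G minor in root position.

G, Bb, D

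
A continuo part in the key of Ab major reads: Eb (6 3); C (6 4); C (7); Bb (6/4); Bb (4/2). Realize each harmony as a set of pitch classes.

Eb, G, C | C, F, Ab | C, Eb, G, Bb | Bb, Eb, G | Bb, C, Eb, G

Eb (6/3): Eb, G, C.
C (6/4): C, F, Ab.
C (7/5/3): C, Eb, G, Bb.
Bb (6/4): Bb, Eb, G.
Bb (6/4/2): Bb, C, Eb, G.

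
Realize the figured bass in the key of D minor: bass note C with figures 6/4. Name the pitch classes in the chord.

A fourth above C in this key is F.
A sixth above C in this key is A.
Together with the bass C, this spells F major in second inversion.

C, F, A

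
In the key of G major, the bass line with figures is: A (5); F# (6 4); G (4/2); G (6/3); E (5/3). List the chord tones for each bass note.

A, C, E | F#, B, D | G, A, C, E | G, B, E | E, G, B

A (5/3): A, C, E.
F# (6/4): F#, B, D.
G (6/4/2): G, A, C, E.
G (6/3): G, B, E.
E (5/3): E, G, B.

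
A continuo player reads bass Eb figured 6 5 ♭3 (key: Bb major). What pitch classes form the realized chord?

A third above Eb in this key is G, lowered to Gb by the flat.
A fifth above Eb in this key is Bb.
A sixth above Eb in this key is C.
Together with the bass Eb, this spells C half-diminished seventh in first inversion.

Eb, Gb, Bb, C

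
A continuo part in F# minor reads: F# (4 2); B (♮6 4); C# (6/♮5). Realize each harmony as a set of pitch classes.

F#, G#, B, D | B, E, G | C#, E, G, A

F# (6/4/2): F#, G#, B, D.
B (♮6/4): B, E, G.
C# (6/♮5/3): C#, E, G, A.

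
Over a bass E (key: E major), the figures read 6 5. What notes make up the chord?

The written figures 6 5 are shorthand for 6/5/3: the 3 is implied.
A third above E in this key is G#.
A fifth above E in this key is B.
A sixth above E in this key is C#.
Together with the bass E, this spells C# minor seventh in first inversion.

E, G#, B, C#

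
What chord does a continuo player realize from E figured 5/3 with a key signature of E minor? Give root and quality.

E minor

The figures 5/3 indicate a triad in root position.
In root position the bass is the root, so the root is E.
The chord tones are E, G, B, giving E minor.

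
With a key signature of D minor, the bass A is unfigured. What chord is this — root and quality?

An unfigured bass indicates a triad in root position.
In root position the bass is the root, so the root is A.
The chord tones are A, C, E, giving A minor.

A minor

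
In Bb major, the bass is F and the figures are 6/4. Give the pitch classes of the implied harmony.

A fourth above F in this key is Bb.
A sixth above F in this key is D.
Together with the bass F, this spells Bb major in second inversion.

F, Bb, D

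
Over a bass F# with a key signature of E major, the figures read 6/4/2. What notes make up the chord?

F#, G#, B, D#

A second above F# in this key is G#.
A fourth above F# in this key is B.
A sixth above F# in this key is D#.
Together with the bass F#, this spells G# minor seventh in third inversion.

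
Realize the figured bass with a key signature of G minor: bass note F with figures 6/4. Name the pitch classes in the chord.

A fourth above F in this key is Bb.
A sixth above F in this key is D.
Together with the bass F, this spells Bb major in second inversion.

F, Bb, D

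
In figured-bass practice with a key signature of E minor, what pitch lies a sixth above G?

Counting 5 letter steps above G lands on E; in E minor, that letter is E.

E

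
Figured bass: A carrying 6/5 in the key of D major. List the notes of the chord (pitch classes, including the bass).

A, C#, E, F#

The written figures 6/5 are shorthand for 6/5/3: the 3 is implied.
A third above A in this key is C#.
A fifth above A in this key is E.
A sixth above A in this key is F#.
Together with the bass A, this spells F# minor seventh in first inversion.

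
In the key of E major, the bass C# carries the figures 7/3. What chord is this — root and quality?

The figures 7/3 indicate a seventh chord in root position.
In root position the bass is the root, so the root is C#.
The chord tones are C#, E, G#, B, giving C# minor seventh.

C# minor seventh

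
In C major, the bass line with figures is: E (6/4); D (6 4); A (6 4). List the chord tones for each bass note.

E, A, C | D, G, B | A, D, F

E (6/4): E, A, C.
D (6/4): D, G, B.
A (6/4): A, D, F.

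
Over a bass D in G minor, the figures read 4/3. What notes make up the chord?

D, F, G, Bb

The written figures 4/3 are shorthand for 6/4/3: the 6 is implied.
A third above D in this key is F.
A fourth above D in this key is G.
A sixth above D in this key is Bb.
Together with the bass D, this spells G minor seventh in second inversion.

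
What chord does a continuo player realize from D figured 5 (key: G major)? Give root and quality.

D major

The figures 5 indicate a triad in root position.
In root position the bass is the root, so the root is D.
The chord tones are D, F#, A, giving D major.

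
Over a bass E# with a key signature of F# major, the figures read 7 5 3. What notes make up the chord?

E#, G#, B, D#

A third above E# in this key is G#.
A fifth above E# in this key is B.
A seventh above E# in this key is D#.
Together with the bass E#, this spells E# half-diminished seventh in root position.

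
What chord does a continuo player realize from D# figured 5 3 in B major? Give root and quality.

The figures 5 3 indicate a triad in root position.
In root position the bass is the root, so the root is D#.
The chord tones are D#, F#, A#, giving D# minor.

D# minor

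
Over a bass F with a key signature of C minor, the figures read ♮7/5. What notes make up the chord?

F, Ab, C, E

The written figures ♮7/5 are shorthand for 7/5/3: the 3 is implied.
A third above F in this key is Ab.
A fifth above F in this key is C.
A seventh above F in this key is Eb, made natural (E) by the ♮ figure.
Together with the bass F, this spells F minor-major seventh in root position.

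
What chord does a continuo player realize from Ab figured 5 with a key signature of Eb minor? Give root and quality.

The figures 5 indicate a triad in root position.
In root position the bass is the root, so the root is Ab.
The chord tones are Ab, Cb, Eb, giving Ab minor.

Ab minor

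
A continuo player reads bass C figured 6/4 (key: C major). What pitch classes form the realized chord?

A fourth above C in this key is F.
A sixth above C in this key is A.
Together with the bass C, this spells F major in second inversion.

C, F, A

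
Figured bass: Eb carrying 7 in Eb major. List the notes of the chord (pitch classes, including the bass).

Eb, G, Bb, D

The written figures 7 are shorthand for 7/5/3: the 5/3 are implied.
A third above Eb in this key is G.
A fifth above Eb in this key is Bb.
A seventh above Eb in this key is D.
Together with the bass Eb, this spells Eb major seventh in root position.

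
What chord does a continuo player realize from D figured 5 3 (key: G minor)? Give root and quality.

The figures 5 3 indicate a triad in root position.
In root position the bass is the root, so the root is D.
The chord tones are D, F, A, giving D minor.

D minor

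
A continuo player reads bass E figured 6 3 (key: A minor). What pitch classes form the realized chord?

E, G, C

A third above E in this key is G.
A sixth above E in this key is C.
Together with the bass E, this spells C major in first inversion.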